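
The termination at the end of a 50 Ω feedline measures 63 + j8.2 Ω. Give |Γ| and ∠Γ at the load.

Γ ≈ 0.136 ∠ 28.1°

Γ = (Z_L − Z_0)/(Z_L + Z_0) = (13 + j8.2)/(113 + j8.2)
|Γ| = 15.4/113 = 0.136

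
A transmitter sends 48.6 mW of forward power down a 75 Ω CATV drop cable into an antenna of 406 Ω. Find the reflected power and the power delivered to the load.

Γ = (406 − 75)/(406 + 75) = 0.688
|Γ|² = 0.474
P_refl = |Γ|²·P_inc = 23 mW, P_del = (1 − |Γ|²)·P_inc = 25.6 mW

P_reflected ≈ 23 mW; P_delivered ≈ 25.6 mW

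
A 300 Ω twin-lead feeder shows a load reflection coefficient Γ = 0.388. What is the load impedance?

Z_L ≈ 680 Ω

Z_L = Z_0·(1 + Γ)/(1 − Γ) = 300·(1.39)/(0.612)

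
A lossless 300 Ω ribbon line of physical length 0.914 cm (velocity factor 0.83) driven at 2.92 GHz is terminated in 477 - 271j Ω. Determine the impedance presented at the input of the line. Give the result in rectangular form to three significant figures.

λ = v/f = 0.83·c / 2.92 GHz = 0.0853 m
βl = 2π·l/λ = 2π × 0.107 = 38.6°
tan(βl) = tan(38.6°) = 0.798
Z_in = Z_0·(Z_L + jZ_0·tanβl)/(Z_0 + jZ_L·tanβl)
     = 300·(477 − j31.6)/(516 + j381)

Z_in ≈ 171 − j144 Ω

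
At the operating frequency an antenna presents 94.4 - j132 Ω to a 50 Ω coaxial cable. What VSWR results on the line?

Γ = (Z_L − Z_0)/(Z_L + Z_0) = (44.4 − j132)/(144.4 − j132)
|Γ| = 139/196 = 0.712
VSWR = (1 + |Γ|)/(1 − |Γ|) = 1.71/0.288

VSWR ≈ 5.94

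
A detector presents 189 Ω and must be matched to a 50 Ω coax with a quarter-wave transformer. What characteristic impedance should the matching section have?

Z_qwt ≈ 97.2 Ω

Z_qwt = √(Z_0·R_L) = √(50 × 189) = √9450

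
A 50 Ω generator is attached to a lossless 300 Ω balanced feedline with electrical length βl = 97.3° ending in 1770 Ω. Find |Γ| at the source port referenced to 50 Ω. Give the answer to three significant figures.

|Γ| ≈ 0.345

tan(βl) = -7.81
Z_in = Z_0·(Z_L + jZ_0·tanβl)/(Z_0 + jZ_L·tanβl) = 51.7 + j37.3 Ω
Γ_s = (Z_in − Z_s)/(Z_in + Z_s) = (1.66 + j37.3)/(102 + j37.3), |Γ_s| = 0.345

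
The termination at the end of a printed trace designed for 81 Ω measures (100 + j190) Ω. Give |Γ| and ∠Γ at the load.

Γ ≈ 0.728 ∠ 37.9°

Γ = (Z_L − Z_0)/(Z_L + Z_0) = (19 + j190)/(181 + j190)
|Γ| = 191/262 = 0.728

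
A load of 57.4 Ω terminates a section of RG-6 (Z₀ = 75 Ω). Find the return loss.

Γ = (57.4 − 75)/(57.4 + 75) = -0.133
RL = −20·log₁₀|Γ| = −20·log₁₀(0.133)

RL ≈ 17.5 dB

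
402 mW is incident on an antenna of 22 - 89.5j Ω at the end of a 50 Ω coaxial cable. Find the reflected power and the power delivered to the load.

P_reflected ≈ 268 mW; P_delivered ≈ 134 mW

|Γ| = |(-28 − j89.5)/(72 − j89.5)| = 0.816
|Γ|² = 0.667
P_refl = |Γ|²·P_inc = 268 mW, P_del = (1 − |Γ|²)·P_inc = 134 mW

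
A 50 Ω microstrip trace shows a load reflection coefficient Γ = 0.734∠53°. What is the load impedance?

Z_L = Z_0·(1 + Γ)/(1 − Γ) = 50·(1.44 + j0.586)/(0.558 − j0.586)

Z_L ≈ 35.2 + j89.5 Ω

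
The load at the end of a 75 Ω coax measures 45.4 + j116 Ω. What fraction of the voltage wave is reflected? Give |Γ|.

Γ = (Z_L − Z_0)/(Z_L + Z_0) = (-29.6 + j116)/(120.4 + j116)
|Γ| = 120/167

|Γ| ≈ 0.716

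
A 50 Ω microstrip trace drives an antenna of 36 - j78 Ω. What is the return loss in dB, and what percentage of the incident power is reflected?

Γ = (-14 − j78)/(86 − j78), |Γ| = 0.683
RL = −20·log₁₀(0.683) = 3.32 dB
P_refl/P_inc = |Γ|² = 0.466

RL ≈ 3.32 dB; 46.6% of incident power reflected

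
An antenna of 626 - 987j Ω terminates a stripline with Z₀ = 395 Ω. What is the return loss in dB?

Γ = (231 − j987)/(1021 − j987), |Γ| = 0.714
RL = −20·log₁₀|Γ| = −20·log₁₀(0.714)

RL ≈ 2.93 dB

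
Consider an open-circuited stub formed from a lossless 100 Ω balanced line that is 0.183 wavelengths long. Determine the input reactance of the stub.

X_in ≈ -44.8 Ω (capacitive)

βl = 2π × 0.183 = 65.9°
tan(βl) = 2.23
For an open-circuited stub, Z_in = −jZ_0·cot(βl) = −jZ_0/tan(βl)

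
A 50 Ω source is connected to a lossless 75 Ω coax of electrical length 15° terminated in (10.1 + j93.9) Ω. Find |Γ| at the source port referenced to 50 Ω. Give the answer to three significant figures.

tan(βl) = 0.268
Z_in = Z_0·(Z_L + jZ_0·tanβl)/(Z_0 + jZ_L·tanβl) = 24.4 + j170 Ω
Γ_s = (Z_in − Z_s)/(Z_in + Z_s) = (-25.6 + j170)/(74.4 + j170), |Γ_s| = 0.926

|Γ| ≈ 0.926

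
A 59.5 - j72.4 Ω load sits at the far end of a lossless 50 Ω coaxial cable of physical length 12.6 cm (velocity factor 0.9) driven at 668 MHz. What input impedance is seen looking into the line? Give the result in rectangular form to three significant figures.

Z_in ≈ 27.8 + j44.7 Ω

λ = v/f = 0.9·c / 668 MHz = 0.404 m
βl = 2π·l/λ = 2π × 0.312 = 112°
tan(βl) = tan(112°) = -2.45
Z_in = Z_0·(Z_L + jZ_0·tanβl)/(Z_0 + jZ_L·tanβl)
     = 50·(59.5 − j195)/(-127 − j146)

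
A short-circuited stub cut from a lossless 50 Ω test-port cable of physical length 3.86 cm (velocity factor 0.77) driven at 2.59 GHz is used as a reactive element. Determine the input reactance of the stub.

λ = v/f = 0.77·c / 2.59 GHz = 0.0892 m
βl = 2π·l/λ = 2π × 0.433 = 156°
tan(βl) = -0.449
For a short-circuited stub, Z_in = jZ_0·tan(βl)

X_in ≈ -22.5 Ω (capacitive)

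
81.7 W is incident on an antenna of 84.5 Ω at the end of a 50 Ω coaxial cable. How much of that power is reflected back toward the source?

P_reflected ≈ 5.38 W

Γ = (84.5 − 50)/(84.5 + 50) = 0.257
|Γ|² = 0.0658
P_refl = |Γ|²·P_inc = 5.38 W, P_del = (1 − |Γ|²)·P_inc = 76.3 W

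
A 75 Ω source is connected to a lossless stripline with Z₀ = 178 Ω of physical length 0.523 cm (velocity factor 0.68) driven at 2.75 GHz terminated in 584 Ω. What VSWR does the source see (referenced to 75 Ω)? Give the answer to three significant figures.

VSWR ≈ 6.7

λ = v/f = 0.68·c / 2.75 GHz = 0.0742 m
βl = 2π·l/λ = 2π × 0.0705 = 25.4°
tan(βl) = 0.474
Z_in = Z_0·(Z_L + jZ_0·tanβl)/(Z_0 + jZ_L·tanβl) = 209 − j241 Ω
Γ_s = (Z_in − Z_s)/(Z_in + Z_s) = (134 − j241)/(284 − j241), |Γ_s| = 0.74
VSWR = (1 + |Γ_s|)/(1 − |Γ_s|)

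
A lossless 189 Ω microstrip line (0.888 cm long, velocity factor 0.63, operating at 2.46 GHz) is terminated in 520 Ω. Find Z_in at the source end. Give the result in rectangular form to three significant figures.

Z_in ≈ 133 − j158 Ω

λ = v/f = 0.63·c / 2.46 GHz = 0.0768 m
βl = 2π·l/λ = 2π × 0.116 = 41.6°
tan(βl) = tan(41.6°) = 0.888
Z_in = Z_0·(Z_L + jZ_0·tanβl)/(Z_0 + jZ_L·tanβl)
     = 189·(520 + j168)/(189 + j462)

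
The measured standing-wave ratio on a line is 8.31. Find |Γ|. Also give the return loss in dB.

|Γ| ≈ 0.785; return loss ≈ 2.1 dB

|Γ| = (S − 1)/(S + 1) = (8.31 − 1)/(8.31 + 1) = 7.31/9.31
RL = −20·log₁₀|Γ| = −20·log₁₀(0.785)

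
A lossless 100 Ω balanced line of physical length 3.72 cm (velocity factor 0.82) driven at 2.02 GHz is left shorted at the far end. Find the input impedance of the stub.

λ = v/f = 0.82·c / 2.02 GHz = 0.122 m
βl = 2π·l/λ = 2π × 0.305 = 110°
tan(βl) = -2.75
For a shorted stub, Z_in = jZ_0·tan(βl)

Z_in ≈ −j275 Ω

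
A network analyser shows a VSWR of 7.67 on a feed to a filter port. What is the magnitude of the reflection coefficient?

|Γ| = (S − 1)/(S + 1) = (7.67 − 1)/(7.67 + 1) = 6.67/8.67

|Γ| ≈ 0.769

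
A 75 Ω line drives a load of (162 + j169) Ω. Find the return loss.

RL ≈ 3.7 dB

Γ = (87 + j169)/(237 + j169), |Γ| = 0.653
RL = −20·log₁₀|Γ| = −20·log₁₀(0.653)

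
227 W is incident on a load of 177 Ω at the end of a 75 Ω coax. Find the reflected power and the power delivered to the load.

P_reflected ≈ 37.2 W; P_delivered ≈ 190 W

Γ = (177 − 75)/(177 + 75) = 0.405
|Γ|² = 0.164
P_refl = |Γ|²·P_inc = 37.2 W, P_del = (1 − |Γ|²)·P_inc = 190 W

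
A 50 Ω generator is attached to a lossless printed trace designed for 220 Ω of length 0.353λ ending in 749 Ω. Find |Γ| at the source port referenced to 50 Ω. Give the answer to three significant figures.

|Γ| ≈ 0.738

βl = 2π × 0.353 = 127°
tan(βl) = -1.32
Z_in = Z_0·(Z_L + jZ_0·tanβl)/(Z_0 + jZ_L·tanβl) = 96.8 + j145 Ω
Γ_s = (Z_in − Z_s)/(Z_in + Z_s) = (46.8 + j145)/(147 + j145), |Γ_s| = 0.738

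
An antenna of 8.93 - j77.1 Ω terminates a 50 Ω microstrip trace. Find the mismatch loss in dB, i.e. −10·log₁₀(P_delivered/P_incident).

Γ = (-41.07 − j77.1)/(58.93 − j77.1), |Γ| = 0.9
|Γ|² = 0.81, so P_del/P_inc = 1 − |Γ|² = 0.19
ML = −10·log₁₀(1 − |Γ|²)

mismatch loss ≈ 7.22 dB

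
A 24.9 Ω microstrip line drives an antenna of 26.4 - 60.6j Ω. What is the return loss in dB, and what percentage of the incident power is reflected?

Γ = (1.5 − j60.6)/(51.3 − j60.6), |Γ| = 0.763
RL = −20·log₁₀(0.763) = 2.34 dB
P_refl/P_inc = |Γ|² = 0.583

RL ≈ 2.34 dB; 58.3% of incident power reflected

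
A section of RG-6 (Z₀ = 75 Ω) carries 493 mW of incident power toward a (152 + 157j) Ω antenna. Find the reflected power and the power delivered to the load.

|Γ| = |(77 + j157)/(227 + j157)| = 0.634
|Γ|² = 0.401
P_refl = |Γ|²·P_inc = 198 mW, P_del = (1 − |Γ|²)·P_inc = 295 mW

P_reflected ≈ 198 mW; P_delivered ≈ 295 mW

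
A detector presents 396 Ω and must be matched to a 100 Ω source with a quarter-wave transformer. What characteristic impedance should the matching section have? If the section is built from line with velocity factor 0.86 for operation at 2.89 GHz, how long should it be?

Z_qwt = √(Z_0·R_L) = √(100 × 396) = √39600
λ = 0.86·c/f = 0.0893 m, so l = λ/4 = 0.0223 m

Z_qwt ≈ 199 Ω; length ≈ 2.23 cm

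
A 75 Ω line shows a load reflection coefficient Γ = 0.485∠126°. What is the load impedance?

Z_L ≈ 31.8 + j32.6 Ω

Z_L = Z_0·(1 + Γ)/(1 − Γ) = 75·(0.715 + j0.392)/(1.29 − j0.392)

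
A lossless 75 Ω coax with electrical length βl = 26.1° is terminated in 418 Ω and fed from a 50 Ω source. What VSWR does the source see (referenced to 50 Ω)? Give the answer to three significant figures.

VSWR ≈ 7.48

tan(βl) = 0.49
Z_in = Z_0·(Z_L + jZ_0·tanβl)/(Z_0 + jZ_L·tanβl) = 61.3 − j131 Ω
Γ_s = (Z_in − Z_s)/(Z_in + Z_s) = (11.3 − j131)/(111 − j131), |Γ_s| = 0.764
VSWR = (1 + |Γ_s|)/(1 − |Γ_s|)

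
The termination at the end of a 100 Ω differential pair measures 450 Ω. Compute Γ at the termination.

Γ = 0.636

Γ = (Z_L − Z_0)/(Z_L + Z_0) = (450 − 100)/(450 + 100) = 350/550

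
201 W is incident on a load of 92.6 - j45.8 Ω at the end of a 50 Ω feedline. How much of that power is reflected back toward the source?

|Γ| = |(42.6 − j45.8)/(142.6 − j45.8)| = 0.418
|Γ|² = 0.174
P_refl = |Γ|²·P_inc = 35.1 W, P_del = (1 − |Γ|²)·P_inc = 166 W

P_reflected ≈ 35.1 W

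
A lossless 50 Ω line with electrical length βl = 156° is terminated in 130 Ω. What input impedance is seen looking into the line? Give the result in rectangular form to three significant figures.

Z_in ≈ 66.6 + j54.8 Ω

tan(βl) = tan(156°) = -0.445
Z_in = Z_0·(Z_L + jZ_0·tanβl)/(Z_0 + jZ_L·tanβl)
     = 50·(130 − j22.3)/(50 − j57.9)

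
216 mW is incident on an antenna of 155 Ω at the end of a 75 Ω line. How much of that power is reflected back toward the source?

Γ = (155 − 75)/(155 + 75) = 0.348
|Γ|² = 0.121
P_refl = |Γ|²·P_inc = 26.1 mW, P_del = (1 − |Γ|²)·P_inc = 190 mW

P_reflected ≈ 26.1 mW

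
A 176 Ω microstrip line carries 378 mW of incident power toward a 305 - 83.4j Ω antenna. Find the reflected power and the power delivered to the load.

|Γ| = |(129 − j83.4)/(481 − j83.4)| = 0.315
|Γ|² = 0.099
P_refl = |Γ|²·P_inc = 37.4 mW, P_del = (1 − |Γ|²)·P_inc = 341 mW

P_reflected ≈ 37.4 mW; P_delivered ≈ 341 mW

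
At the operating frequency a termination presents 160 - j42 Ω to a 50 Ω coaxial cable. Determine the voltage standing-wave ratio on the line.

VSWR ≈ 3.44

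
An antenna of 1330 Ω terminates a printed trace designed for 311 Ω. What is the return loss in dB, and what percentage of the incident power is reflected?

RL ≈ 4.14 dB; 38.6% of incident power reflected

Γ = (1330 − 311)/(1330 + 311) = 0.621
RL = −20·log₁₀(0.621) = 4.14 dB
P_refl/P_inc = |Γ|² = 0.386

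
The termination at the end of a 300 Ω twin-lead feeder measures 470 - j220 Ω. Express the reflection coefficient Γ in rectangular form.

Γ = (Z_L − Z_0)/(Z_L + Z_0) = (170 − j220)/(770 − j220)

Γ ≈ 0.28 − j0.206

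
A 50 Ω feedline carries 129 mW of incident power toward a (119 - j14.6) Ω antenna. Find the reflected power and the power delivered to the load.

P_reflected ≈ 22.3 mW; P_delivered ≈ 107 mW

|Γ| = |(69 − j14.6)/(169 − j14.6)| = 0.416
|Γ|² = 0.173
P_refl = |Γ|²·P_inc = 22.3 mW, P_del = (1 − |Γ|²)·P_inc = 107 mW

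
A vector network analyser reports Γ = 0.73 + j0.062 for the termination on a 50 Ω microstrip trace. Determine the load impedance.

Z_L ≈ 302 + j80.8 Ω

Z_L = Z_0·(1 + Γ)/(1 − Γ) = 50·(1.73 + j0.062)/(0.27 − j0.062)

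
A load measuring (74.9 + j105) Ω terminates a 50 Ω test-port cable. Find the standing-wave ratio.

VSWR ≈ 4.91

Γ = (Z_L − Z_0)/(Z_L + Z_0) = (24.9 + j105)/(124.9 + j105)
|Γ| = 108/163 = 0.661
VSWR = (1 + |Γ|)/(1 − |Γ|) = 1.66/0.339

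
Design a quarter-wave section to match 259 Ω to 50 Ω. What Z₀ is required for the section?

Z_qwt = √(Z_0·R_L) = √(50 × 259) = √12950

Z_qwt ≈ 114 Ω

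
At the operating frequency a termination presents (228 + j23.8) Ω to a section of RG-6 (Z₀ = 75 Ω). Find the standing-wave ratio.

Γ = (Z_L − Z_0)/(Z_L + Z_0) = (153 + j23.8)/(303 + j23.8)
|Γ| = 155/304 = 0.509
VSWR = (1 + |Γ|)/(1 − |Γ|) = 1.51/0.491

VSWR ≈ 3.08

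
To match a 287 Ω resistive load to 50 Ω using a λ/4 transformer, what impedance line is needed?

Z_qwt ≈ 120 Ω

Z_qwt = √(Z_0·R_L) = √(50 × 287) = √14350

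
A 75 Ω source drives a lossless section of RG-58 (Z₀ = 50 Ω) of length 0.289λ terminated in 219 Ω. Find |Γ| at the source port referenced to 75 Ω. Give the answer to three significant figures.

βl = 2π × 0.289 = 104°
tan(βl) = -4
Z_in = Z_0·(Z_L + jZ_0·tanβl)/(Z_0 + jZ_L·tanβl) = 12.1 + j11.8 Ω
Γ_s = (Z_in − Z_s)/(Z_in + Z_s) = (-62.9 + j11.8)/(87.1 + j11.8), |Γ_s| = 0.728

|Γ| ≈ 0.728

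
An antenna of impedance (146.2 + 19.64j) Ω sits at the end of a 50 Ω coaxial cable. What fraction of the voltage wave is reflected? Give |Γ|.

|Γ| ≈ 0.498

Γ = (Z_L − Z_0)/(Z_L + Z_0) = (96.2 + j19.64)/(196.2 + j19.64)
|Γ| = 98.2/197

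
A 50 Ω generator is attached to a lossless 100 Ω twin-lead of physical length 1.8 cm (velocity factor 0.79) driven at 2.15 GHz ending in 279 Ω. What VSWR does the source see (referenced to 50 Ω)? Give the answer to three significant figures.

λ = v/f = 0.79·c / 2.15 GHz = 0.11 m
βl = 2π·l/λ = 2π × 0.163 = 58.8°
tan(βl) = 1.65
Z_in = Z_0·(Z_L + jZ_0·tanβl)/(Z_0 + jZ_L·tanβl) = 46.8 − j50.4 Ω
Γ_s = (Z_in − Z_s)/(Z_in + Z_s) = (-3.2 − j50.4)/(96.8 − j50.4), |Γ_s| = 0.463
VSWR = (1 + |Γ_s|)/(1 − |Γ_s|)

VSWR ≈ 2.72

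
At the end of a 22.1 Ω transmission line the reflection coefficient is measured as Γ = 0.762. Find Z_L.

Z_L = Z_0·(1 + Γ)/(1 − Γ) = 22.1·(1.76)/(0.238)

Z_L ≈ 164 Ω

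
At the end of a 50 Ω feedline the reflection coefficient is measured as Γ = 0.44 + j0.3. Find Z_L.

Z_L ≈ 88.8 + j74.3 Ω

Z_L = Z_0·(1 + Γ)/(1 − Γ) = 50·(1.44 + j0.3)/(0.56 − j0.3)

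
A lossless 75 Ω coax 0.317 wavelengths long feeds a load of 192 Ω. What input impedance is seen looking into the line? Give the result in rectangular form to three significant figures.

Z_in ≈ 34.1 + j27.6 Ω

βl = 2π × 0.317 = 114°
tan(βl) = tan(114°) = -2.23
Z_in = Z_0·(Z_L + jZ_0·tanβl)/(Z_0 + jZ_L·tanβl)
     = 75·(192 − j168)/(75 − j429)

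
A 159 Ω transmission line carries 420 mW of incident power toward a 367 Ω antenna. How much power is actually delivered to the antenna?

P_delivered ≈ 354 mW

Γ = (367 − 159)/(367 + 159) = 0.395
|Γ|² = 0.156
P_refl = |Γ|²·P_inc = 65.7 mW, P_del = (1 − |Γ|²)·P_inc = 354 mW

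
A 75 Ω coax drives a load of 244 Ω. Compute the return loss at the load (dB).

Γ = (244 − 75)/(244 + 75) = 0.53
RL = −20·log₁₀|Γ| = −20·log₁₀(0.53)

RL ≈ 5.52 dB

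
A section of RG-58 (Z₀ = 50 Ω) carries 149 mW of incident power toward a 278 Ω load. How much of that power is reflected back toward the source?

Γ = (278 − 50)/(278 + 50) = 0.695
|Γ|² = 0.483
P_refl = |Γ|²·P_inc = 72 mW, P_del = (1 − |Γ|²)·P_inc = 77 mW

P_reflected ≈ 72 mW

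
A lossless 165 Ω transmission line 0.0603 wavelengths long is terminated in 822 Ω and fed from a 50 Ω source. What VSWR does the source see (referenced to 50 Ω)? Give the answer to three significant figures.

VSWR ≈ 14.5

βl = 2π × 0.0603 = 21.7°
tan(βl) = 0.398
Z_in = Z_0·(Z_L + jZ_0·tanβl)/(Z_0 + jZ_L·tanβl) = 193 − j317 Ω
Γ_s = (Z_in − Z_s)/(Z_in + Z_s) = (143 − j317)/(243 − j317), |Γ_s| = 0.871
VSWR = (1 + |Γ_s|)/(1 − |Γ_s|)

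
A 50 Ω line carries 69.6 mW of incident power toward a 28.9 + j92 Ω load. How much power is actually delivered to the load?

|Γ| = |(-21.1 + j92)/(78.9 + j92)| = 0.779
|Γ|² = 0.607
P_refl = |Γ|²·P_inc = 42.2 mW, P_del = (1 − |Γ|²)·P_inc = 27.4 mW

P_delivered ≈ 27.4 mW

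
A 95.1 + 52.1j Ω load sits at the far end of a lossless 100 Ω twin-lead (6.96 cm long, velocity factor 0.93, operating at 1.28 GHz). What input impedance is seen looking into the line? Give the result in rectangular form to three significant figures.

Z_in ≈ 61.6 − j17.4 Ω

λ = v/f = 0.93·c / 1.28 GHz = 0.218 m
βl = 2π·l/λ = 2π × 0.319 = 115°
tan(βl) = tan(115°) = -2.15
Z_in = Z_0·(Z_L + jZ_0·tanβl)/(Z_0 + jZ_L·tanβl)
     = 100·(95.1 − j163)/(212 − j204)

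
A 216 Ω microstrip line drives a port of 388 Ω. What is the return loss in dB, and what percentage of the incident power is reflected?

RL ≈ 10.9 dB; 8.11% of incident power reflected

Γ = (388 − 216)/(388 + 216) = 0.285
RL = −20·log₁₀(0.285) = 10.9 dB
P_refl/P_inc = |Γ|² = 0.0811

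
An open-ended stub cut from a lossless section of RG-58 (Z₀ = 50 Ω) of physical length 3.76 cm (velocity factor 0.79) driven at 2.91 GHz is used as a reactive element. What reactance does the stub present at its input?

λ = v/f = 0.79·c / 2.91 GHz = 0.0814 m
βl = 2π·l/λ = 2π × 0.462 = 166°
tan(βl) = -0.246
For an open-ended stub, Z_in = −jZ_0·cot(βl) = −jZ_0/tan(βl)

X_in ≈ 204 Ω (inductive)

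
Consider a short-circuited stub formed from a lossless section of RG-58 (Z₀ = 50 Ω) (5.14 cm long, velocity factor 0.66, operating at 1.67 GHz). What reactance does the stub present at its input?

λ = v/f = 0.66·c / 1.67 GHz = 0.119 m
βl = 2π·l/λ = 2π × 0.434 = 156°
tan(βl) = -0.444
For a short-circuited stub, Z_in = jZ_0·tan(βl)

X_in ≈ -22.2 Ω (capacitive)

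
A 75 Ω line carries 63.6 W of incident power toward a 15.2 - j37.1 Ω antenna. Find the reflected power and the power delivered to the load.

|Γ| = |(-59.8 − j37.1)/(90.2 − j37.1)| = 0.722
|Γ|² = 0.521
P_refl = |Γ|²·P_inc = 33.1 W, P_del = (1 − |Γ|²)·P_inc = 30.5 W

P_reflected ≈ 33.1 W; P_delivered ≈ 30.5 W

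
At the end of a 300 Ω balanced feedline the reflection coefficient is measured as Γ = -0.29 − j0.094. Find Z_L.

Z_L = Z_0·(1 + Γ)/(1 − Γ) = 300·(0.71 − j0.094)/(1.29 + j0.094)

Z_L ≈ 163 − j33.7 Ω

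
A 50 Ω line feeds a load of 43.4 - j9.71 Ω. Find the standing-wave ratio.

Γ = (Z_L − Z_0)/(Z_L + Z_0) = (-6.6 − j9.71)/(93.4 − j9.71)
|Γ| = 11.7/93.9 = 0.125
VSWR = (1 + |Γ|)/(1 − |Γ|) = 1.13/0.875

VSWR ≈ 1.29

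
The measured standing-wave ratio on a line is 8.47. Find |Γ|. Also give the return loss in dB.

|Γ| = (S − 1)/(S + 1) = (8.47 − 1)/(8.47 + 1) = 7.47/9.47
RL = −20·log₁₀|Γ| = −20·log₁₀(0.789)

|Γ| ≈ 0.789; return loss ≈ 2.06 dB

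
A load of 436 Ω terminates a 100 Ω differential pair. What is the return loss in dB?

Γ = (436 − 100)/(436 + 100) = 0.627
RL = −20·log₁₀|Γ| = −20·log₁₀(0.627)

RL ≈ 4.06 dB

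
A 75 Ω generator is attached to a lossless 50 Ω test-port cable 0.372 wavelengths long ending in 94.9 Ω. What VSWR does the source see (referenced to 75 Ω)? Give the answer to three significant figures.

VSWR ≈ 2.19

βl = 2π × 0.372 = 134°
tan(βl) = -1.04
Z_in = Z_0·(Z_L + jZ_0·tanβl)/(Z_0 + jZ_L·tanβl) = 40.4 + j27.7 Ω
Γ_s = (Z_in − Z_s)/(Z_in + Z_s) = (-34.6 + j27.7)/(115 + j27.7), |Γ_s| = 0.374
VSWR = (1 + |Γ_s|)/(1 − |Γ_s|)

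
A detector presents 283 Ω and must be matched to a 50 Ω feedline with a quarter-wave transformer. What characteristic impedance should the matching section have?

Z_qwt ≈ 119 Ω

Z_qwt = √(Z_0·R_L) = √(50 × 283) = √14150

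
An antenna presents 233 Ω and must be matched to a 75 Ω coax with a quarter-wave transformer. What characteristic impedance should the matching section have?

Z_qwt = √(Z_0·R_L) = √(75 × 233) = √17480

Z_qwt ≈ 132 Ω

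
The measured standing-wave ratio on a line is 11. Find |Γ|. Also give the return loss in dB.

|Γ| = (S − 1)/(S + 1) = (11 − 1)/(11 + 1) = 10/12
RL = −20·log₁₀|Γ| = −20·log₁₀(0.833)

|Γ| ≈ 0.833; return loss ≈ 1.58 dB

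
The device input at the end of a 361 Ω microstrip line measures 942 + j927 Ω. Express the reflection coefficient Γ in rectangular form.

Γ ≈ 0.632 + j0.262

Γ = (Z_L − Z_0)/(Z_L + Z_0) = (581 + j927)/(1303 + j927)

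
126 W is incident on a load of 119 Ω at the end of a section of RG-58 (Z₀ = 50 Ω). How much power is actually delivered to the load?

P_delivered ≈ 105 W

Γ = (119 − 50)/(119 + 50) = 0.408
|Γ|² = 0.167
P_refl = |Γ|²·P_inc = 21 W, P_del = (1 − |Γ|²)·P_inc = 105 W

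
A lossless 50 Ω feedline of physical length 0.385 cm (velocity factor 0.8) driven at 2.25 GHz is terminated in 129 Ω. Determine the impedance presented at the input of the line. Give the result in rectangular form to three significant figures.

Z_in ≈ 100 − j48.2 Ω

λ = v/f = 0.8·c / 2.25 GHz = 0.107 m
βl = 2π·l/λ = 2π × 0.0361 = 13°
tan(βl) = tan(13°) = 0.231
Z_in = Z_0·(Z_L + jZ_0·tanβl)/(Z_0 + jZ_L·tanβl)
     = 50·(129 + j11.5)/(50 + j29.8)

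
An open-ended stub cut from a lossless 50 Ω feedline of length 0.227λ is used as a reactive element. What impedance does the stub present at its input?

βl = 2π × 0.227 = 81.7°
tan(βl) = 6.87
For an open-ended stub, Z_in = −jZ_0·cot(βl) = −jZ_0/tan(βl)

Z_in ≈ −j7.28 Ω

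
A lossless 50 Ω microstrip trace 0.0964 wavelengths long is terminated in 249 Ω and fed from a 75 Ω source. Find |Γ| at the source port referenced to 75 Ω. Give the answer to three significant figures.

βl = 2π × 0.0964 = 34.7°
tan(βl) = 0.693
Z_in = Z_0·(Z_L + jZ_0·tanβl)/(Z_0 + jZ_L·tanβl) = 28.6 − j63.9 Ω
Γ_s = (Z_in − Z_s)/(Z_in + Z_s) = (-46.4 − j63.9)/(104 − j63.9), |Γ_s| = 0.649

|Γ| ≈ 0.649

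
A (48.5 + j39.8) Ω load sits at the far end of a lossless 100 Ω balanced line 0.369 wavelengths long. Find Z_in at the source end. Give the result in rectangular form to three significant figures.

βl = 2π × 0.369 = 133°
tan(βl) = tan(133°) = -1.08
Z_in = Z_0·(Z_L + jZ_0·tanβl)/(Z_0 + jZ_L·tanβl)
     = 100·(48.5 − j68)/(143 − j52.3)

Z_in ≈ 45.3 − j31 Ω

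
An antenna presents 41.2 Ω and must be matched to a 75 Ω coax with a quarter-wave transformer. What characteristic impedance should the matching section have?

Z_qwt = √(Z_0·R_L) = √(75 × 41.2) = √3090

Z_qwt ≈ 55.6 Ω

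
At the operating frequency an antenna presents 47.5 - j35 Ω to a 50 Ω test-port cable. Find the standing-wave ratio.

Γ = (Z_L − Z_0)/(Z_L + Z_0) = (-2.5 − j35)/(97.5 − j35)
|Γ| = 35.1/104 = 0.339
VSWR = (1 + |Γ|)/(1 − |Γ|) = 1.34/0.661

VSWR ≈ 2.02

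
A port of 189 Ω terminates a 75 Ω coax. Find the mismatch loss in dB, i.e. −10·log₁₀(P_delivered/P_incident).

mismatch loss ≈ 0.896 dB

Γ = (189 − 75)/(189 + 75) = 0.432
|Γ|² = 0.186, so P_del/P_inc = 1 − |Γ|² = 0.814
ML = −10·log₁₀(1 − |Γ|²)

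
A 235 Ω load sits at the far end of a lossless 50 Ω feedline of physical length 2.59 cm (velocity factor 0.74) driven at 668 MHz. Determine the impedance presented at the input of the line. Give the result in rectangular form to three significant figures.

Z_in ≈ 41.5 − j77.3 Ω

λ = v/f = 0.74·c / 668 MHz = 0.332 m
βl = 2π·l/λ = 2π × 0.0779 = 28.1°
tan(βl) = tan(28.1°) = 0.533
Z_in = Z_0·(Z_L + jZ_0·tanβl)/(Z_0 + jZ_L·tanβl)
     = 50·(235 + j26.6)/(50 + j125)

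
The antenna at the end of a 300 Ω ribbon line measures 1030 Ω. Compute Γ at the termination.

Γ = (Z_L − Z_0)/(Z_L + Z_0) = (1030 − 300)/(1030 + 300) = 730/1330

Γ = 0.549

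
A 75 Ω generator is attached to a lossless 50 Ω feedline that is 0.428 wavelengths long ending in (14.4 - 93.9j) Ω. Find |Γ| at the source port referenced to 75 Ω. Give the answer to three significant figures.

βl = 2π × 0.428 = 154°
tan(βl) = -0.486
Z_in = Z_0·(Z_L + jZ_0·tanβl)/(Z_0 + jZ_L·tanβl) = 654 − j305 Ω
Γ_s = (Z_in − Z_s)/(Z_in + Z_s) = (579 − j305)/(729 − j305), |Γ_s| = 0.828

|Γ| ≈ 0.828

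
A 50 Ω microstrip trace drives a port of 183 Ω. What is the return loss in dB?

Γ = (183 − 50)/(183 + 50) = 0.571
RL = −20·log₁₀|Γ| = −20·log₁₀(0.571)

RL ≈ 4.87 dB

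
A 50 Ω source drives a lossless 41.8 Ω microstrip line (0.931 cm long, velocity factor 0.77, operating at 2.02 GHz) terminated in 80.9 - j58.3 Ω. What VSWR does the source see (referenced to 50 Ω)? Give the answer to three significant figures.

VSWR ≈ 3.19

λ = v/f = 0.77·c / 2.02 GHz = 0.114 m
βl = 2π·l/λ = 2π × 0.0814 = 29.3°
tan(βl) = 0.561
Z_in = Z_0·(Z_L + jZ_0·tanβl)/(Z_0 + jZ_L·tanβl) = 24.4 − j34.4 Ω
Γ_s = (Z_in − Z_s)/(Z_in + Z_s) = (-25.6 − j34.4)/(74.4 − j34.4), |Γ_s| = 0.523
VSWR = (1 + |Γ_s|)/(1 − |Γ_s|)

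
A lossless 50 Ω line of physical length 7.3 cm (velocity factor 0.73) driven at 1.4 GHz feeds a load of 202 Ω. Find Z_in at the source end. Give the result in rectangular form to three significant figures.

Z_in ≈ 122 + j93.7 Ω

λ = v/f = 0.73·c / 1.4 GHz = 0.156 m
βl = 2π·l/λ = 2π × 0.467 = 168°
tan(βl) = tan(168°) = -0.213
Z_in = Z_0·(Z_L + jZ_0·tanβl)/(Z_0 + jZ_L·tanβl)
     = 50·(202 − j10.6)/(50 − j42.9)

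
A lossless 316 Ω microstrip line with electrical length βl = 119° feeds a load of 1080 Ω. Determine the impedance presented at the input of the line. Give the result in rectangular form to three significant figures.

tan(βl) = tan(119°) = -1.8
Z_in = Z_0·(Z_L + jZ_0·tanβl)/(Z_0 + jZ_L·tanβl)
     = 316·(1080 − j570)/(316 − j1950)

Z_in ≈ 118 + j156 Ω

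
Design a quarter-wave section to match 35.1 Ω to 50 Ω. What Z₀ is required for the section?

Z_qwt ≈ 41.9 Ω

Z_qwt = √(Z_0·R_L) = √(50 × 35.1) = √1755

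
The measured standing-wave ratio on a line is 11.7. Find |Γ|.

|Γ| = (S − 1)/(S + 1) = (11.7 − 1)/(11.7 + 1) = 10.7/12.7

|Γ| ≈ 0.843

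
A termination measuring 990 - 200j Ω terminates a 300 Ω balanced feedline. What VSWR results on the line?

VSWR ≈ 3.45

Γ = (Z_L − Z_0)/(Z_L + Z_0) = (690 − j200)/(1290 − j200)
|Γ| = 718/1310 = 0.55
VSWR = (1 + |Γ|)/(1 − |Γ|) = 1.55/0.45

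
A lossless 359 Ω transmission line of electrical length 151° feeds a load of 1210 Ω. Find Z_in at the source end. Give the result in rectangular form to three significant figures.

Z_in ≈ 352 + j459 Ω

tan(βl) = tan(151°) = -0.554
Z_in = Z_0·(Z_L + jZ_0·tanβl)/(Z_0 + jZ_L·tanβl)
     = 359·(1210 − j199)/(359 − j671)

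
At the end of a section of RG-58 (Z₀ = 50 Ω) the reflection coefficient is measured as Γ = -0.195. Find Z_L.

Z_L ≈ 33.7 Ω

Z_L = Z_0·(1 + Γ)/(1 − Γ) = 50·(0.805)/(1.2)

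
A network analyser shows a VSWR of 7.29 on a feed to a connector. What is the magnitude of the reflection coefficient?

|Γ| = (S − 1)/(S + 1) = (7.29 − 1)/(7.29 + 1) = 6.29/8.29

|Γ| ≈ 0.759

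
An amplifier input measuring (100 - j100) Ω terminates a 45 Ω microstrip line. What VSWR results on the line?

Γ = (Z_L − Z_0)/(Z_L + Z_0) = (55 − j100)/(145 − j100)
|Γ| = 114/176 = 0.648
VSWR = (1 + |Γ|)/(1 − |Γ|) = 1.65/0.352

VSWR ≈ 4.68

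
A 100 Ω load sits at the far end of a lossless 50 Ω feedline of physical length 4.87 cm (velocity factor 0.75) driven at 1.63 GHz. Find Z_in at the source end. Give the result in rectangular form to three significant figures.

λ = v/f = 0.75·c / 1.63 GHz = 0.138 m
βl = 2π·l/λ = 2π × 0.353 = 127°
tan(βl) = tan(127°) = -1.33
Z_in = Z_0·(Z_L + jZ_0·tanβl)/(Z_0 + jZ_L·tanβl)
     = 50·(100 − j66.3)/(50 − j133)

Z_in ≈ 34.3 + j24.8 Ω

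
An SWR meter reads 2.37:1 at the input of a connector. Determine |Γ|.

|Γ| ≈ 0.407

|Γ| = (S − 1)/(S + 1) = (2.37 − 1)/(2.37 + 1) = 1.37/3.37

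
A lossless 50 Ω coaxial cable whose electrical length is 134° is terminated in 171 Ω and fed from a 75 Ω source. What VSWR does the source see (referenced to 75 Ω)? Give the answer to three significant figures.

tan(βl) = -1.04
Z_in = Z_0·(Z_L + jZ_0·tanβl)/(Z_0 + jZ_L·tanβl) = 26.2 + j40.9 Ω
Γ_s = (Z_in − Z_s)/(Z_in + Z_s) = (-48.8 + j40.9)/(101 + j40.9), |Γ_s| = 0.584
VSWR = (1 + |Γ_s|)/(1 − |Γ_s|)

VSWR ≈ 3.8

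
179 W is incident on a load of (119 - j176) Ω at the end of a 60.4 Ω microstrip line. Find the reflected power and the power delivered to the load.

|Γ| = |(58.6 − j176)/(179.4 − j176)| = 0.738
|Γ|² = 0.545
P_refl = |Γ|²·P_inc = 97.5 W, P_del = (1 − |Γ|²)·P_inc = 81.5 W

P_reflected ≈ 97.5 W; P_delivered ≈ 81.5 W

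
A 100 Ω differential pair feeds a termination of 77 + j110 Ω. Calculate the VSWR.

Γ = (Z_L − Z_0)/(Z_L + Z_0) = (-23 + j110)/(177 + j110)
|Γ| = 112/208 = 0.539
VSWR = (1 + |Γ|)/(1 − |Γ|) = 1.54/0.461

VSWR ≈ 3.34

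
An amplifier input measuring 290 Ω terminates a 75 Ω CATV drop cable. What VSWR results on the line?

Γ = (290 − 75)/(290 + 75) = 0.589
VSWR = (1 + 0.589)/(1 − 0.589)

VSWR ≈ 3.87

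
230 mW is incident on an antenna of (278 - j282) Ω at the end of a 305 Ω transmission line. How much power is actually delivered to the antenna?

P_delivered ≈ 186 mW

|Γ| = |(-27 − j282)/(583 − j282)| = 0.437
|Γ|² = 0.191
P_refl = |Γ|²·P_inc = 44 mW, P_del = (1 − |Γ|²)·P_inc = 186 mW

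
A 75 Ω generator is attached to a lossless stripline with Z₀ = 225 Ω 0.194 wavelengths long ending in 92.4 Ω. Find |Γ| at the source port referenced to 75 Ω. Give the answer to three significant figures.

|Γ| ≈ 0.739

βl = 2π × 0.194 = 69.8°
tan(βl) = 2.72
Z_in = Z_0·(Z_L + jZ_0·tanβl)/(Z_0 + jZ_L·tanβl) = 346 + j226 Ω
Γ_s = (Z_in − Z_s)/(Z_in + Z_s) = (271 + j226)/(421 + j226), |Γ_s| = 0.739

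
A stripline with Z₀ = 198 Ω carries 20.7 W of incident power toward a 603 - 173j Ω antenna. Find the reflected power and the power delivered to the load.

|Γ| = |(405 − j173)/(801 − j173)| = 0.537
|Γ|² = 0.289
P_refl = |Γ|²·P_inc = 5.98 W, P_del = (1 − |Γ|²)·P_inc = 14.7 W

P_reflected ≈ 5.98 W; P_delivered ≈ 14.7 W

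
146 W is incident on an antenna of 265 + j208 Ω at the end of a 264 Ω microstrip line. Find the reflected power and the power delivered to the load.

|Γ| = |(1 + j208)/(529 + j208)| = 0.366
|Γ|² = 0.134
P_refl = |Γ|²·P_inc = 19.5 W, P_del = (1 − |Γ|²)·P_inc = 126 W

P_reflected ≈ 19.5 W; P_delivered ≈ 126 W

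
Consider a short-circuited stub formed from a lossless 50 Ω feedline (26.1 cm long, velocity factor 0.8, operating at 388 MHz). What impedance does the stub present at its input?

Z_in ≈ −j26.7 Ω

λ = v/f = 0.8·c / 388 MHz = 0.619 m
βl = 2π·l/λ = 2π × 0.422 = 152°
tan(βl) = -0.534
For a short-circuited stub, Z_in = jZ_0·tan(βl)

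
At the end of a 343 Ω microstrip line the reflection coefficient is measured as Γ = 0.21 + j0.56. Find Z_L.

Z_L = Z_0·(1 + Γ)/(1 − Γ) = 343·(1.21 + j0.56)/(0.79 − j0.56)

Z_L ≈ 235 + j410 Ω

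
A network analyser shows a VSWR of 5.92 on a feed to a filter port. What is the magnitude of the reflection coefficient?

|Γ| = (S − 1)/(S + 1) = (5.92 − 1)/(5.92 + 1) = 4.92/6.92

|Γ| ≈ 0.711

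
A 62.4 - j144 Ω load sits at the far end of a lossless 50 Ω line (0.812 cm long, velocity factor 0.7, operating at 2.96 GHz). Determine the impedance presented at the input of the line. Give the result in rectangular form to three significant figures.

Z_in ≈ 8.11 − j31 Ω

λ = v/f = 0.7·c / 2.96 GHz = 0.0709 m
βl = 2π·l/λ = 2π × 0.114 = 41.2°
tan(βl) = tan(41.2°) = 0.876
Z_in = Z_0·(Z_L + jZ_0·tanβl)/(Z_0 + jZ_L·tanβl)
     = 50·(62.4 − j100)/(176 + j54.6)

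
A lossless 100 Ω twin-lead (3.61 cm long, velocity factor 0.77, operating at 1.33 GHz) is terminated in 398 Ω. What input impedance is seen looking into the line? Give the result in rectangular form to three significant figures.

Z_in ≈ 26.8 − j25.3 Ω

λ = v/f = 0.77·c / 1.33 GHz = 0.174 m
βl = 2π·l/λ = 2π × 0.208 = 74.8°
tan(βl) = tan(74.8°) = 3.69
Z_in = Z_0·(Z_L + jZ_0·tanβl)/(Z_0 + jZ_L·tanβl)
     = 100·(398 + j369)/(100 + j1470)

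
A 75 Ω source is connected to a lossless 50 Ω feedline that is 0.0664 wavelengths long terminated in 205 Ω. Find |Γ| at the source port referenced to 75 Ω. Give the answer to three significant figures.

βl = 2π × 0.0664 = 23.9°
tan(βl) = 0.443
Z_in = Z_0·(Z_L + jZ_0·tanβl)/(Z_0 + jZ_L·tanβl) = 57 − j81.4 Ω
Γ_s = (Z_in − Z_s)/(Z_in + Z_s) = (-18 − j81.4)/(132 − j81.4), |Γ_s| = 0.538

|Γ| ≈ 0.538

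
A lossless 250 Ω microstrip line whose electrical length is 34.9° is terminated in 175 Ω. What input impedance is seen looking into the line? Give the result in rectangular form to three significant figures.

Z_in ≈ 210 + j71.8 Ω

tan(βl) = tan(34.9°) = 0.698
Z_in = Z_0·(Z_L + jZ_0·tanβl)/(Z_0 + jZ_L·tanβl)
     = 250·(175 + j174)/(250 + j122)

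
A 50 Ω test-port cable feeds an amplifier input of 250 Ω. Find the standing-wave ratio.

Γ = (250 − 50)/(250 + 50) = 0.667
VSWR = (1 + 0.667)/(1 − 0.667)

VSWR ≈ 5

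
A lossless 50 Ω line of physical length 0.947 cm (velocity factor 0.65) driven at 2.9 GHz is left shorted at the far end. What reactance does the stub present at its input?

λ = v/f = 0.65·c / 2.9 GHz = 0.0672 m
βl = 2π·l/λ = 2π × 0.141 = 50.7°
tan(βl) = 1.22
For a shorted stub, Z_in = jZ_0·tan(βl)

X_in ≈ 61.1 Ω (inductive)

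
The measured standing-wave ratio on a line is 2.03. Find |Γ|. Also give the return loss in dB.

|Γ| = (S − 1)/(S + 1) = (2.03 − 1)/(2.03 + 1) = 1.03/3.03
RL = −20·log₁₀|Γ| = −20·log₁₀(0.34)

|Γ| ≈ 0.34; return loss ≈ 9.37 dB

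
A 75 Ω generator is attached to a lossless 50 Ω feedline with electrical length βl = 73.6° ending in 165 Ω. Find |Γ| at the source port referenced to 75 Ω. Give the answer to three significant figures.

tan(βl) = 3.4
Z_in = Z_0·(Z_L + jZ_0·tanβl)/(Z_0 + jZ_L·tanβl) = 16.3 − j13.3 Ω
Γ_s = (Z_in − Z_s)/(Z_in + Z_s) = (-58.7 − j13.3)/(91.3 − j13.3), |Γ_s| = 0.652

|Γ| ≈ 0.652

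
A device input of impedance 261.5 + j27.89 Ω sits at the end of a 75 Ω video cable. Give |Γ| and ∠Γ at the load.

Γ = (Z_L − Z_0)/(Z_L + Z_0) = (186.5 + j27.89)/(336.5 + j27.89)
|Γ| = 189/338 = 0.558

Γ ≈ 0.558 ∠ 3.77°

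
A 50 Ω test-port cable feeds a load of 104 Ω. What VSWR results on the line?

VSWR ≈ 2.08

For a purely resistive load, VSWR = R_L/Z_0 or Z_0/R_L (whichever > 1) = 104/50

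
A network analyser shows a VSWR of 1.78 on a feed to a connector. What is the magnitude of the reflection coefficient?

|Γ| = (S − 1)/(S + 1) = (1.78 − 1)/(1.78 + 1) = 0.78/2.78

|Γ| ≈ 0.281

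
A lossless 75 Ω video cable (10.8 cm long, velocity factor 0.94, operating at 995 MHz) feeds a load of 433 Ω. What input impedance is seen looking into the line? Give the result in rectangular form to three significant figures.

λ = v/f = 0.94·c / 995 MHz = 0.283 m
βl = 2π·l/λ = 2π × 0.381 = 137°
tan(βl) = tan(137°) = -0.927
Z_in = Z_0·(Z_L + jZ_0·tanβl)/(Z_0 + jZ_L·tanβl)
     = 75·(433 − j69.5)/(75 − j401)

Z_in ≈ 27.2 + j75.9 Ω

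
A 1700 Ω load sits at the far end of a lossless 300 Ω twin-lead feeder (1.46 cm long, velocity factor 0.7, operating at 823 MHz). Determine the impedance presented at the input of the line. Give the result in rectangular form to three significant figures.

Z_in ≈ 350 − j634 Ω

λ = v/f = 0.7·c / 823 MHz = 0.255 m
βl = 2π·l/λ = 2π × 0.0572 = 20.6°
tan(βl) = tan(20.6°) = 0.376
Z_in = Z_0·(Z_L + jZ_0·tanβl)/(Z_0 + jZ_L·tanβl)
     = 300·(1700 + j113)/(300 + j639)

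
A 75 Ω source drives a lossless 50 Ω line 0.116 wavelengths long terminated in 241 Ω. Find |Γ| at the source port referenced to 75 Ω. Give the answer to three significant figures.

|Γ| ≈ 0.668

βl = 2π × 0.116 = 41.8°
tan(βl) = 0.893
Z_in = Z_0·(Z_L + jZ_0·tanβl)/(Z_0 + jZ_L·tanβl) = 22.2 − j50.8 Ω
Γ_s = (Z_in − Z_s)/(Z_in + Z_s) = (-52.8 − j50.8)/(97.2 − j50.8), |Γ_s| = 0.668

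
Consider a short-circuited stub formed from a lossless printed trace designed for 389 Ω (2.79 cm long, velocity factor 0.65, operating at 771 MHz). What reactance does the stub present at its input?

λ = v/f = 0.65·c / 771 MHz = 0.253 m
βl = 2π·l/λ = 2π × 0.11 = 39.7°
tan(βl) = 0.831
For a short-circuited stub, Z_in = jZ_0·tan(βl)

X_in ≈ 323 Ω (inductive)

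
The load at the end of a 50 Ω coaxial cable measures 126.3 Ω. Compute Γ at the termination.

Γ = 0.433

Γ = (Z_L − Z_0)/(Z_L + Z_0) = (126.3 − 50)/(126.3 + 50) = 76.3/176.3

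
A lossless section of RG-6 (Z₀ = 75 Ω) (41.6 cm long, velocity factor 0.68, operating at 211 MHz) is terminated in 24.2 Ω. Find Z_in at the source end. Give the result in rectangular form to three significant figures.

λ = v/f = 0.68·c / 211 MHz = 0.967 m
βl = 2π·l/λ = 2π × 0.43 = 155°
tan(βl) = tan(155°) = -0.468
Z_in = Z_0·(Z_L + jZ_0·tanβl)/(Z_0 + jZ_L·tanβl)
     = 75·(24.2 − j35.1)/(75 − j11.3)

Z_in ≈ 28.9 − j30.8 Ω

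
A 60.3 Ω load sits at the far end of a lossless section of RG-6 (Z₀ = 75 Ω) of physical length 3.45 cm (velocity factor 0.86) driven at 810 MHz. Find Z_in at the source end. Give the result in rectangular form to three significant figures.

Z_in ≈ 70.1 + j15.1 Ω

λ = v/f = 0.86·c / 810 MHz = 0.319 m
βl = 2π·l/λ = 2π × 0.108 = 39°
tan(βl) = tan(39°) = 0.81
Z_in = Z_0·(Z_L + jZ_0·tanβl)/(Z_0 + jZ_L·tanβl)
     = 75·(60.3 + j60.7)/(75 + j48.8)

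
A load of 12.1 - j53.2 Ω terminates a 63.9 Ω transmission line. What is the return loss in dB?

Γ = (-51.8 − j53.2)/(76 − j53.2), |Γ| = 0.8
RL = −20·log₁₀|Γ| = −20·log₁₀(0.8)

RL ≈ 1.93 dB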